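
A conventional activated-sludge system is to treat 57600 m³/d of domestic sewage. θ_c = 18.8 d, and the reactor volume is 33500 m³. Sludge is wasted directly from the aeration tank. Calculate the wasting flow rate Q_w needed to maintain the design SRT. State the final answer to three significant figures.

With mixed-liquor wasting, θ_c = V/Q_w, so Q_w = V/θ_c = 33500/18.8 = 1782 m³/d.

Q_w ≈ 1780 m³/d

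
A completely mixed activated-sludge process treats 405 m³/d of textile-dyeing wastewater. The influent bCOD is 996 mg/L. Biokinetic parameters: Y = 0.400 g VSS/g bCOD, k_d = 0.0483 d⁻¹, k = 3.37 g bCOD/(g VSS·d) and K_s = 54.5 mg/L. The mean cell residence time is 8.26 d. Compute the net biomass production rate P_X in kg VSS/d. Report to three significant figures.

From the Monod/SRT balance for a CMAS, S = K_s·(1+k_d θ_c)/[θ_c·(Y k − k_d) − 1] = 54.5 × (1 + 0.0483 × 8.26) / [8.26 × (0.400 × 3.37 − 0.0483) − 1] = 76.24 / 9.736 = 7.831 mg/L.
Observed yield with endogenous decay: Y_obs = Y / (1 + k_d·θ_c) = 0.400 / (1 + 0.0483 × 8.26) = 0.400 / 1.399 = 0.2859 g VSS/g bCOD.
Mass of bCOD removed per day: Q(S₀ − S) = 405 × 988.2 g/m³ = 400.2 kg/d.
So the net sludge growth is P_X = 0.2859 × 400.2 = 114.4 kg VSS/d.

P_X ≈ 114 kg VSS/d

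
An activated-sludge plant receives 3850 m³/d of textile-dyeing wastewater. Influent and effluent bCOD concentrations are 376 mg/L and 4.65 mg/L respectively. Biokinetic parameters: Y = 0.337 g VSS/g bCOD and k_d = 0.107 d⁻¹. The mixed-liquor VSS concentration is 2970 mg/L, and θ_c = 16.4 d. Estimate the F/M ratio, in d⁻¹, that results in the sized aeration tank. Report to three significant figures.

Steady-state biomass mass balance: V·X·(1 + k_d·θ_c) = Y·Q·(S₀ − S)·θ_c, so V = 0.337 × 3850 × (376 − 4.65) × 16.4 / [2970 × (1 + 0.107 × 16.4)] = 7.9×10^6 / 8182 = 965.8 m³.
Food-to-microorganism ratio F/M = Q S₀ / (V X) = 3850 × 376 / (965.8 × 2970) = 0.5047 d⁻¹.

F/M ≈ 0.505 d⁻¹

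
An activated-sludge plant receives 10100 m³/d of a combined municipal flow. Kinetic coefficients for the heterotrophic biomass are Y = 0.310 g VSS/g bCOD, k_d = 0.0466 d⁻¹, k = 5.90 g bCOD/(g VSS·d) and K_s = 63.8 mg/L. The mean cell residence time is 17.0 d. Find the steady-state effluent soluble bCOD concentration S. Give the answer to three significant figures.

S ≈ 3.90 mg/L

Effluent substrate depends only on kinetics and SRT: S = K_s(1 + k_d θ_c) / [θ_c(Yk − k_d) − 1] = 63.8 × (1 + 0.0466 × 17.0) / [17.0 × (0.310 × 5.90 − 0.0466) − 1] = 114.3 / 29.30 = 3.902 mg/L.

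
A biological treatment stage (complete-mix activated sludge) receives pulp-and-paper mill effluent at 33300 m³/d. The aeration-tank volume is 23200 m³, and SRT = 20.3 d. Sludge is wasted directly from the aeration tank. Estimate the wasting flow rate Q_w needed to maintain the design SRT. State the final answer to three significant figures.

Wasting from the aeration tank: Q_w = V / θ_c = 23200 / 20.3 = 1143 m³/d.

Q_w ≈ 1140 m³/d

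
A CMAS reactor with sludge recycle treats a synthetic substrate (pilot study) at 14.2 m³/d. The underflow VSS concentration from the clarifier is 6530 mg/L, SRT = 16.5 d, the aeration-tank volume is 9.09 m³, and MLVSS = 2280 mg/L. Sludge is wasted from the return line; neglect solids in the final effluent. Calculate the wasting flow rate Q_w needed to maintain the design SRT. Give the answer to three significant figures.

Q_w ≈ 0.192 m³/d

θ_c = V·X/(Q_w·X_r) when wasting from the recycle, so Q_w = V·X/(θ_c·X_r) = 9.090 × 2280 / (16.5 × 6530) = 0.1924 m³/d.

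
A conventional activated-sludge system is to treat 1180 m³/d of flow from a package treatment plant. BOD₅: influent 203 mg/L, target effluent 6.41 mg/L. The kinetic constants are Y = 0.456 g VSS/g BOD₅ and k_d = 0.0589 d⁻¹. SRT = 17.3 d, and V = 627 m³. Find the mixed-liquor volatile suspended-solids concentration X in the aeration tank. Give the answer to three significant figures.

X ≈ 1450 mg/L

X = Y·Q·ΔS·θ_c / [V·(1 + k_d θ_c)] = 0.456 × 1180 × (203 − 6.41) × 17.3 / [627 × (1 + 0.0589 × 17.3)] = 1446 mg/L.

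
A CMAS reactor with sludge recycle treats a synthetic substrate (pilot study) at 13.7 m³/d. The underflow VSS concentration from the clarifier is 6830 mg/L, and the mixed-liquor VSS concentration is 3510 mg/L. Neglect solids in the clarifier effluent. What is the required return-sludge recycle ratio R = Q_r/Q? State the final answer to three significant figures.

Solids balance on the clarifier gives (1+R)X = R·X_r, so R = X/(X_r − X) = 3510 / (6830 − 3510) = 1.057.

R ≈ 1.06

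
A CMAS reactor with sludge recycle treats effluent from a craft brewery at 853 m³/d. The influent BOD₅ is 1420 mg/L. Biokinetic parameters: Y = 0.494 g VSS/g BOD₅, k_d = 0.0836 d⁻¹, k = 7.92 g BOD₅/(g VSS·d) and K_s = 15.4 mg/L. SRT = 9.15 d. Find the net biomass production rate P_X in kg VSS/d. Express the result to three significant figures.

P_X ≈ 339 kg VSS/d

For a completely mixed reactor with recycle the Lawrence–McCarty relation gives S = K_s·(1 + k_d·θ_c) / [θ_c·(Y·k − k_d) − 1] = 15.4 × (1 + 0.0836 × 9.15) / [9.15 × (0.494 × 7.92 − 0.0836) − 1] = 27.18 / 34.03 = 0.7986 mg/L.
The observed yield is Y_obs = Y/(1 + k_d·θ_c) = 0.494 / (1 + 0.0836 × 9.15) = 0.494 / 1.765 = 0.2799 g VSS per g BOD₅ removed.
ΔS = 1420 − 0.799 = 1419 mg/L, so the substrate removal rate is 853 × 1419/1000 = 1211 kg BOD₅/d.
P_X = Y_obs · Q(S₀ − S) = 0.2799 × 1211 = 338.8 kg VSS/d.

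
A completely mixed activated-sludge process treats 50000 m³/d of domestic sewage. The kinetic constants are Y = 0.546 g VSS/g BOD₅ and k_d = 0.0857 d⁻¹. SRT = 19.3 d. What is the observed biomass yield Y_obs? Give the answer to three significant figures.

The observed yield is Y_obs = Y/(1 + k_d·θ_c) = 0.546 / (1 + 0.0857 × 19.3) = 0.546 / 2.654 = 0.2057 g VSS per g BOD₅ removed.

Y_obs ≈ 0.206 g VSS/g BOD₅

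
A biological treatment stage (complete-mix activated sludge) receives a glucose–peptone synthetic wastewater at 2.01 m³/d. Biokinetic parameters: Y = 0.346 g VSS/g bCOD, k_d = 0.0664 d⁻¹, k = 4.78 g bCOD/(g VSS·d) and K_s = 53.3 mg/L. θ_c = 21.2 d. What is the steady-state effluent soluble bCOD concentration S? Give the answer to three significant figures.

S ≈ 3.93 mg/L

Effluent substrate depends only on kinetics and SRT: S = K_s(1 + k_d θ_c) / [θ_c(Yk − k_d) − 1] = 53.3 × (1 + 0.0664 × 21.2) / [21.2 × (0.346 × 4.78 − 0.0664) − 1] = 128.3 / 32.65 = 3.930 mg/L.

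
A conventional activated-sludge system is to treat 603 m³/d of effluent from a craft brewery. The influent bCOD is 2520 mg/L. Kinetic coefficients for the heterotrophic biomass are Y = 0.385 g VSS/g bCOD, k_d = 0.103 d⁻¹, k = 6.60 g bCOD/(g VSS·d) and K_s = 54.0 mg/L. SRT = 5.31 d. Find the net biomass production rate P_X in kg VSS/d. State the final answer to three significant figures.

Effluent substrate depends only on kinetics and SRT: S = K_s(1 + k_d θ_c) / [θ_c(Yk − k_d) − 1] = 54.0 × (1 + 0.103 × 5.31) / [5.31 × (0.385 × 6.60 − 0.103) − 1] = 83.53 / 11.95 = 6.993 mg/L.
Y_obs = Y / (1 + k_d θ_c) = 0.385 / (1 + 0.103 × 5.31) = 0.385 / 1.547 = 0.2489.
Q·(S₀ − S) = 603 × (2520 − 6.99) × 10⁻³ = 1515 kg/d removed.
So the net sludge growth is P_X = 0.2489 × 1515 = 377.1 kg VSS/d.

P_X ≈ 377 kg VSS/d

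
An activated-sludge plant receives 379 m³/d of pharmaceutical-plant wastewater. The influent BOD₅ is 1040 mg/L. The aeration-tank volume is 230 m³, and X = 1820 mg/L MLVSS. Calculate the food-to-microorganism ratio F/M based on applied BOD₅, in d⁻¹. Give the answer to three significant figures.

F/M = applied load / biomass = Q·S₀/(V·X) = 379 × 1040 / (230.0 × 1820) = 0.9416 d⁻¹.

F/M ≈ 0.942 d⁻¹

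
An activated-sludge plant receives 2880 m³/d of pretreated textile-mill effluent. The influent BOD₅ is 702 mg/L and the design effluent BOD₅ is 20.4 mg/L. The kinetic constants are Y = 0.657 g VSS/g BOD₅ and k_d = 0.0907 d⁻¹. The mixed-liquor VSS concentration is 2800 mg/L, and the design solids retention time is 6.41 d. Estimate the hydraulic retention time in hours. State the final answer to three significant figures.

Rearranging the biomass balance for a CMAS with decay, V = Y·Q·ΔS·θ_c / [X·(1+k_d θ_c)] = 0.657 × 2880 × (702 − 20.4) × 6.41 / [2800 × (1 + 0.0907 × 6.41)] = 8.27×10^6 / 4428 = 1867 m³.
Hydraulic retention time τ = V/Q = 1867 / 2880 = 0.6483 d = 15.56 h.

τ ≈ 15.6 h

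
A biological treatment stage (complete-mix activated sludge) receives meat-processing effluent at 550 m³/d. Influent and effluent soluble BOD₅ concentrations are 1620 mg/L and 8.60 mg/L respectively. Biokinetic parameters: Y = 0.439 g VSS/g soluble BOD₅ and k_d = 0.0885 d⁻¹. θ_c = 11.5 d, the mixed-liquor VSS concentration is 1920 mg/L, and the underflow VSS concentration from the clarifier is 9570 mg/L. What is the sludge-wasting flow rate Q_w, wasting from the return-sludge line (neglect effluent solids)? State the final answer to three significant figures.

Q_w ≈ 20.1 m³/d

Rearranging the biomass balance for a CMAS with decay, V = Y·Q·ΔS·θ_c / [X·(1+k_d θ_c)] = 0.439 × 550 × (1620 − 8.60) × 11.5 / [1920 × (1 + 0.0885 × 11.5)] = 4.47×10^6 / 3874 = 1155 m³.
θ_c = V·X/(Q_w·X_r) when wasting from the recycle, so Q_w = V·X/(θ_c·X_r) = 1155 × 1920 / (11.5 × 9570) = 20.15 m³/d.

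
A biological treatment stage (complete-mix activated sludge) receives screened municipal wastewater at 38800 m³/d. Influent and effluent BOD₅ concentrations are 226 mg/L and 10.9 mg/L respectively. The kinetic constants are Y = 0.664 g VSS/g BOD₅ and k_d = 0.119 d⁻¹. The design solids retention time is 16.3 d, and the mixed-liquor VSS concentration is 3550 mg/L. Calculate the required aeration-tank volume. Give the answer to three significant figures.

From the SRT design equation V = Y Q (S₀−S) θ_c / [X (1 + k_d θ_c)] = 0.664 × 38800 × (226 − 10.9) × 16.3 / [3550 × (1 + 0.119 × 16.3)] = 9.03×10^7 / 10436 = 8656 m³.

V ≈ 8660 m³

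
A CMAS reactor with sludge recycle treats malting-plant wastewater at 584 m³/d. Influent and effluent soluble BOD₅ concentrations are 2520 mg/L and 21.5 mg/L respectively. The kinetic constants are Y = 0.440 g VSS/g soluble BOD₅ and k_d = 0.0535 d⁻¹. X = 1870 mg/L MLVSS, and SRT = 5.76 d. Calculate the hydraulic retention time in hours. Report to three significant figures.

From the SRT design equation V = Y Q (S₀−S) θ_c / [X (1 + k_d θ_c)] = 0.440 × 584 × (2520 − 21.5) × 5.76 / [1870 × (1 + 0.0535 × 5.76)] = 3.7×10^6 / 2446 = 1512 m³.
τ = V/Q = 1512/584 = 2.589 d, or 62.12 h.

τ ≈ 62.1 h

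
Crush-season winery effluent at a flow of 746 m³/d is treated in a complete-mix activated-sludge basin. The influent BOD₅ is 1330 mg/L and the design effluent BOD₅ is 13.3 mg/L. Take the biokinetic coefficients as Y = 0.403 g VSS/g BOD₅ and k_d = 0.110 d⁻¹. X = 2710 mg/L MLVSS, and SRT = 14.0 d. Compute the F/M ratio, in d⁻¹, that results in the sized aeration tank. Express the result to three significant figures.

Rearranging the biomass balance for a CMAS with decay, V = Y·Q·ΔS·θ_c / [X·(1+k_d θ_c)] = 0.403 × 746 × (1330 − 13.3) × 14.0 / [2710 × (1 + 0.110 × 14.0)] = 5.54×10^6 / 6883 = 805.1 m³.
F/M = applied load / biomass = Q·S₀/(V·X) = 746 × 1330 / (805.1 × 2710) = 0.4547 d⁻¹.

F/M ≈ 0.455 d⁻¹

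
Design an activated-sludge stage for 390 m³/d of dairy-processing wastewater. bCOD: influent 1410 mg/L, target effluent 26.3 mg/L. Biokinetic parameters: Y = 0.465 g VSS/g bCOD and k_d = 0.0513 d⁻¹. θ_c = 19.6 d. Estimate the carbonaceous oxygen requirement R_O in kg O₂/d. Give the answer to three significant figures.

Y_obs = Y / (1 + k_d θ_c) = 0.465 / (1 + 0.0513 × 19.6) = 0.465 / 2.005 = 0.2319.
Q·(S₀ − S) = 390 × (1410 − 26.3) × 10⁻³ = 539.6 kg/d removed.
P_X = Y_obs·Q·(S₀ − S) = 0.2319 × 539.6 = 125.1 kg VSS/d.
R_O = Q·ΔS − 1.42 P_X = 539.6 − 177.7 = 362.0 kg O₂/d.

R_O ≈ 362 kg O₂/d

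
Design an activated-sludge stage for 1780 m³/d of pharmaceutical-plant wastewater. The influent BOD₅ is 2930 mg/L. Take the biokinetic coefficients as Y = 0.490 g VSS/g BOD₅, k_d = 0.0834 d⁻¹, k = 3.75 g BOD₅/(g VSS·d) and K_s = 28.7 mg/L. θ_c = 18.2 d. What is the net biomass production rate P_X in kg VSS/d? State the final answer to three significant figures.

Effluent substrate depends only on kinetics and SRT: S = K_s(1 + k_d θ_c) / [θ_c(Yk − k_d) − 1] = 28.7 × (1 + 0.0834 × 18.2) / [18.2 × (0.490 × 3.75 − 0.0834) − 1] = 72.26 / 30.92 = 2.337 mg/L.
The observed yield is Y_obs = Y/(1 + k_d·θ_c) = 0.490 / (1 + 0.0834 × 18.2) = 0.490 / 2.518 = 0.1946 g VSS per g BOD₅ removed.
Mass of BOD₅ removed per day: Q(S₀ − S) = 1780 × 2928 g/m³ = 5211 kg/d.
Net biomass production P_X = Y_obs × Q·(S₀ − S) = 0.1946 × 5211 = 1014 kg VSS/d.

P_X ≈ 1010 kg VSS/d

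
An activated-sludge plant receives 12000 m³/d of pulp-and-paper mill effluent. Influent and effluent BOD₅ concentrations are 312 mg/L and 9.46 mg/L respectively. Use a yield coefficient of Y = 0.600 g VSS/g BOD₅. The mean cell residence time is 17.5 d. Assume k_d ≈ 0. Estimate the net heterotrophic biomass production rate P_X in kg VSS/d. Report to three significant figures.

P_X ≈ 2180 kg VSS/d

Since k_d ≈ 0, Y_obs = Y = 0.600 g VSS/g BOD₅.
ΔS = 312 − 9.46 = 302.5 mg/L, so the substrate removal rate is 12000 × 302.5/1000 = 3630 kg BOD₅/d.
Biomass produced: P_X = Y_obs·Q·ΔS = 0.6000 × 3630 ≈ 2178 kg VSS/d.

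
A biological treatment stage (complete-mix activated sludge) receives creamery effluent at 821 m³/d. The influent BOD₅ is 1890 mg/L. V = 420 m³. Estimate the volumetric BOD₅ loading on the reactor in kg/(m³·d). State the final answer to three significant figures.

L_v ≈ 3.69 kg BOD₅/(m³·d)

L_v = Q S₀ / V = 821 × 1890 × 10⁻³ / 420.0 = 3.695 kg/(m³·d).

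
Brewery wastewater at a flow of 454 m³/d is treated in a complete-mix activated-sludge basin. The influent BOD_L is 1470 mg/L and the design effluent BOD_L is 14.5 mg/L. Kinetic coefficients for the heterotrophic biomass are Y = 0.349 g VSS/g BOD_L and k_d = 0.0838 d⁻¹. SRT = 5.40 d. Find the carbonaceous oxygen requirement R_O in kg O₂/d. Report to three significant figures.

Y_obs = Y / (1 + k_d θ_c) = 0.349 / (1 + 0.0838 × 5.40) = 0.349 / 1.453 = 0.2403.
Mass of BOD_L removed per day: Q(S₀ − S) = 454 × 1456 g/m³ = 660.8 kg/d.
Biomass synthesised: P_X = Y_obs × 660.8 = 158.8 kg VSS/d.
Carbonaceous O₂ demand = substrate oxidised − cell-mass equivalent = 660.8 − 1.42 × 158.8 = 435.3 kg O₂/d.

R_O ≈ 435 kg O₂/d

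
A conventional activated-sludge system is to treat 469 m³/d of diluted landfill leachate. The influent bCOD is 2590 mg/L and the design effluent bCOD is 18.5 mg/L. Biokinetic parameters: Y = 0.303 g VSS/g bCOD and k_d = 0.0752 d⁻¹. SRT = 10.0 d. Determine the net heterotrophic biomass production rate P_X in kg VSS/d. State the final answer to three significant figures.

P_X ≈ 209 kg VSS/d

Y_obs = Y / (1 + k_d θ_c) = 0.303 / (1 + 0.0752 × 10.0) = 0.303 / 1.752 = 0.1729.
Mass of bCOD removed per day: Q(S₀ − S) = 469 × 2572 g/m³ = 1206 kg/d.
Net biomass production P_X = Y_obs × Q·(S₀ − S) = 0.1729 × 1206 = 208.6 kg VSS/d.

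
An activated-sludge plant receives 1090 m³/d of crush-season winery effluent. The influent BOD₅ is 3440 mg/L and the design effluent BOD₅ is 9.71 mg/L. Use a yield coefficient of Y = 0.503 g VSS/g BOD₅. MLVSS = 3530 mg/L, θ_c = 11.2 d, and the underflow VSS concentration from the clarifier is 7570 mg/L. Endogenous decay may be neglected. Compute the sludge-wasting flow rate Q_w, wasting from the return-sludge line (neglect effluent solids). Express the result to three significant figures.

Q_w ≈ 248 m³/d

With k_d = 0 the design equation reduces to V = Y Q (S₀−S) θ_c / X = 0.503 × 1090 × (3440 − 9.71) × 11.2 / 3530 = 5967 m³.
Q_w = (V·X)/(θ_c X_r) = 5967 × 3530 / (11.2 × 7570) = 248.4 m³/d.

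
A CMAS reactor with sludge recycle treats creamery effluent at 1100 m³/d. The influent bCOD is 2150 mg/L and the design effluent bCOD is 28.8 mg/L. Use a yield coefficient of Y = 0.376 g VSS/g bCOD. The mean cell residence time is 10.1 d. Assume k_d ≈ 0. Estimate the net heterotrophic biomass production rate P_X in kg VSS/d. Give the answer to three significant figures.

P_X ≈ 877 kg VSS/d

Since k_d ≈ 0, Y_obs = Y = 0.376 g VSS/g bCOD.
Mass of bCOD removed per day: Q(S₀ − S) = 1100 × 2121 g/m³ = 2333 kg/d.
Net biomass production P_X = Y_obs × Q·(S₀ − S) = 0.3760 × 2333 = 877.3 kg VSS/d.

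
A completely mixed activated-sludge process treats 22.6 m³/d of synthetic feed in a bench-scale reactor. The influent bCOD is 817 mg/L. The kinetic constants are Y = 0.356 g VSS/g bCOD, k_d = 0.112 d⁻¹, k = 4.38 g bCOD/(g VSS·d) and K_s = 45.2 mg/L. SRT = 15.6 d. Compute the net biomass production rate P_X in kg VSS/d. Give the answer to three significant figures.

P_X ≈ 2.38 kg VSS/d

From the Monod/SRT balance for a CMAS, S = K_s·(1+k_d θ_c)/[θ_c·(Y k − k_d) − 1] = 45.2 × (1 + 0.112 × 15.6) / [15.6 × (0.356 × 4.38 − 0.112) − 1] = 124.2 / 21.58 = 5.755 mg/L.
Correct the yield for decay: Y_obs = Y/(1 + k_d θ_c) = 0.356 / (1 + 0.112 × 15.6) = 0.356 / 2.747 = 0.1296.
Mass of bCOD removed per day: Q(S₀ − S) = 22.6 × 811.2 g/m³ = 18.33 kg/d.
So the net sludge growth is P_X = 0.1296 × 18.33 = 2.376 kg VSS/d.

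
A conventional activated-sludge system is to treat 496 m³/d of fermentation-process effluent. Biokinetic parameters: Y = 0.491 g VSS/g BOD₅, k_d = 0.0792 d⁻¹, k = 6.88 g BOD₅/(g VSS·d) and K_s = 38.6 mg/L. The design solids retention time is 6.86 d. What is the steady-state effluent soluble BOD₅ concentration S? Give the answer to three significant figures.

From the Monod/SRT balance for a CMAS, S = K_s·(1+k_d θ_c)/[θ_c·(Y k − k_d) − 1] = 38.6 × (1 + 0.0792 × 6.86) / [6.86 × (0.491 × 6.88 − 0.0792) − 1] = 59.57 / 21.63 = 2.754 mg/L.

S ≈ 2.75 mg/L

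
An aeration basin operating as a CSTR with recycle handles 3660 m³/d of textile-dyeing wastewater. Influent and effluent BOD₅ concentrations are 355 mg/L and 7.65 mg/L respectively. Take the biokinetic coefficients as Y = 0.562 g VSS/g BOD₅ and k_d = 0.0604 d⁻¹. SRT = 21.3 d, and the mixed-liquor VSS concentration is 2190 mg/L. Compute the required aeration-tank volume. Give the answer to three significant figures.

V ≈ 3040 m³

Steady-state biomass mass balance: V·X·(1 + k_d·θ_c) = Y·Q·(S₀ − S)·θ_c, so V = 0.562 × 3660 × (355 − 7.65) × 21.3 / [2190 × (1 + 0.0604 × 21.3)] = 1.52×10^7 / 5007 = 3039 m³.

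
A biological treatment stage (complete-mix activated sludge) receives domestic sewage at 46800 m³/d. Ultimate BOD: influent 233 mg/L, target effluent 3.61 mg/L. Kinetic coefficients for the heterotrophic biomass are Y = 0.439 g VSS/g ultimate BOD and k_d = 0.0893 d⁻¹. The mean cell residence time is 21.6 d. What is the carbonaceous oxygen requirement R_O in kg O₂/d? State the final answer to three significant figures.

R_O ≈ 8450 kg O₂/d

The observed yield is Y_obs = Y/(1 + k_d·θ_c) = 0.439 / (1 + 0.0893 × 21.6) = 0.439 / 2.929 = 0.1499 g VSS per g ultimate BOD removed.
Q·(S₀ − S) = 46800 × (233 − 3.61) × 10⁻³ = 10735 kg/d removed.
Biomass synthesised: P_X = Y_obs × 10735 = 1609 kg VSS/d.
R_O = Q·ΔS − 1.42 P_X = 10735 − 2285 = 8451 kg O₂/d.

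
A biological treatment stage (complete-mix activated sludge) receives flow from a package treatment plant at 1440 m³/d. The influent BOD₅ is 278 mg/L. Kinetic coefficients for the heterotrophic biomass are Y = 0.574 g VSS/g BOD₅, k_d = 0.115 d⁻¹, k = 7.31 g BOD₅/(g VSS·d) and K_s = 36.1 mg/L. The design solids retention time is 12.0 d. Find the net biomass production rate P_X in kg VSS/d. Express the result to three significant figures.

P_X ≈ 95.9 kg VSS/d

Effluent substrate depends only on kinetics and SRT: S = K_s(1 + k_d θ_c) / [θ_c(Yk − k_d) − 1] = 36.1 × (1 + 0.115 × 12.0) / [12.0 × (0.574 × 7.31 − 0.115) − 1] = 85.92 / 47.97 = 1.791 mg/L.
Y_obs = Y / (1 + k_d θ_c) = 0.574 / (1 + 0.115 × 12.0) = 0.574 / 2.380 = 0.2412.
Substrate removed = Q·(S₀ − S) = 1440 m³/d × (278 − 1.79) g/m³ = 3.98×10^5 g/d = 397.7 kg/d.
So the net sludge growth is P_X = 0.2412 × 397.7 = 95.93 kg VSS/d.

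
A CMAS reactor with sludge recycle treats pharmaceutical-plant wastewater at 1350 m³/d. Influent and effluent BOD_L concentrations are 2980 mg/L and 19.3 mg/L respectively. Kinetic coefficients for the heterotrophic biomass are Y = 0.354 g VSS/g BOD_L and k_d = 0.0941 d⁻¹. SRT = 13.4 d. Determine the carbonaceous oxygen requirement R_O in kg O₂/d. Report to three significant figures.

Y_obs = Y / (1 + k_d θ_c) = 0.354 / (1 + 0.0941 × 13.4) = 0.354 / 2.261 = 0.1566.
ΔS = 2980 − 19.3 = 2961 mg/L, so the substrate removal rate is 1350 × 2961/1000 = 3997 kg BOD_L/d.
Biomass synthesised: P_X = Y_obs × 3997 = 625.8 kg VSS/d.
R_O = Q·ΔS − 1.42 P_X = 3997 − 888.6 = 3108 kg O₂/d.

R_O ≈ 3110 kg O₂/d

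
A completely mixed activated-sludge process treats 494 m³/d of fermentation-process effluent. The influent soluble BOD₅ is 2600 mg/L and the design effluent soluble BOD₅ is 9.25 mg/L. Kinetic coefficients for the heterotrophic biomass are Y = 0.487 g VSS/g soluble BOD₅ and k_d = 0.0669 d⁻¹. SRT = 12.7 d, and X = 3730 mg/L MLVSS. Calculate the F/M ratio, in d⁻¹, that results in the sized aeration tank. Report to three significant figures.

F/M ≈ 0.300 d⁻¹

Steady-state biomass mass balance: V·X·(1 + k_d·θ_c) = Y·Q·(S₀ − S)·θ_c, so V = 0.487 × 494 × (2600 − 9.25) × 12.7 / [3730 × (1 + 0.0669 × 12.7)] = 7.92×10^6 / 6899 = 1147 m³.
F/M = applied load / biomass = Q·S₀/(V·X) = 494 × 2600 / (1147 × 3730) = 0.3001 d⁻¹.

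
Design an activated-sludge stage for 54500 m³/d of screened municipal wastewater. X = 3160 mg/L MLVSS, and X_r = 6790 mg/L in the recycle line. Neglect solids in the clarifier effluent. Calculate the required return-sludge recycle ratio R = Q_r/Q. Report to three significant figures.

R ≈ 0.871

Solids balance on the clarifier gives (1+R)X = R·X_r, so R = X/(X_r − X) = 3160 / (6790 − 3160) = 0.8705.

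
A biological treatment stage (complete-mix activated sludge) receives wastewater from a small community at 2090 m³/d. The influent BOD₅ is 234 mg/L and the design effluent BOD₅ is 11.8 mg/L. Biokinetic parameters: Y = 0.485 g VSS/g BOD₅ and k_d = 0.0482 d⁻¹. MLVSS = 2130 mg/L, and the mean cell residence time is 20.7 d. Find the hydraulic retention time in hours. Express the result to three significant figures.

τ ≈ 12.6 h

From the SRT design equation V = Y Q (S₀−S) θ_c / [X (1 + k_d θ_c)] = 0.485 × 2090 × (234 − 11.8) × 20.7 / [2130 × (1 + 0.0482 × 20.7)] = 4.66×10^6 / 4255 = 1096 m³.
HRT = V/Q = 1096 m³ / 2090 m³·d⁻¹ = 0.5242 d × 24 = 12.58 h.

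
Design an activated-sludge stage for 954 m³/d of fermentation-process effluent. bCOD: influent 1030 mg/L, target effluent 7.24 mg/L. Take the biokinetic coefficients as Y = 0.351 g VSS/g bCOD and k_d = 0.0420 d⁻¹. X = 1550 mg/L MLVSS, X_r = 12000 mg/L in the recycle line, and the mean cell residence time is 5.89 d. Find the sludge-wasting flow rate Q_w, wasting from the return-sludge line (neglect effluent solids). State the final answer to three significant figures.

Q_w ≈ 22.9 m³/d

From the SRT design equation V = Y Q (S₀−S) θ_c / [X (1 + k_d θ_c)] = 0.351 × 954 × (1030 − 7.24) × 5.89 / [1550 × (1 + 0.0420 × 5.89)] = 2.02×10^6 / 1933 = 1043 m³.
Wasting from the return line (neglecting effluent solids): Q_w = V·X / (θ_c·X_r) = 1043 × 1550 / (5.89 × 12000) = 22.88 m³/d.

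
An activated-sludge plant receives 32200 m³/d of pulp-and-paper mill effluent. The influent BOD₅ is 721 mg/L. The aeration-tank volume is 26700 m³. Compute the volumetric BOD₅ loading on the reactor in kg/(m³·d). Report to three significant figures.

Volumetric loading L_v = Q·S₀ / V = 32200 × 721 g/m³ / 26700 m³ = 869.5 g/(m³·d) = 0.8695 kg BOD₅/(m³·d).

L_v ≈ 0.870 kg BOD₅/(m³·d)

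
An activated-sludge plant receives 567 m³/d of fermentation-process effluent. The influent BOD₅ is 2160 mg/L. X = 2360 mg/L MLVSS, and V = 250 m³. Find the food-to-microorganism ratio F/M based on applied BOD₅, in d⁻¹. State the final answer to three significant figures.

Food-to-microorganism ratio F/M = Q S₀ / (V X) = 567 × 2160 / (250.0 × 2360) = 2.076 d⁻¹.

F/M ≈ 2.08 d⁻¹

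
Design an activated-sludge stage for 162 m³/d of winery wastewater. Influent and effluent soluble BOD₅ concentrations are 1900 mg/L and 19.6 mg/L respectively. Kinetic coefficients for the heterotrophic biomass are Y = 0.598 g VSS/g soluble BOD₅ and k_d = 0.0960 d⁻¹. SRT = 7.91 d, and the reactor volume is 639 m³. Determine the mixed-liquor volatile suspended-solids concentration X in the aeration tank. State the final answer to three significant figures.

X ≈ 1280 mg/L

Solving the biomass balance for X: X = Y Q (S₀−S) θ_c / [V (1+k_d θ_c)] = 0.598 × 162 × (1900 − 19.6) × 7.91 / [639 × (1 + 0.0960 × 7.91)] = 1282 mg/L.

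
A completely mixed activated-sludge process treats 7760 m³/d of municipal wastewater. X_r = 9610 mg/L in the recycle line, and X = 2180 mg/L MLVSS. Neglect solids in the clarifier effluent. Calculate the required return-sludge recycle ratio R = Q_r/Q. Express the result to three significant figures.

R ≈ 0.293

Mass balance around the secondary clarifier (neglecting effluent solids): R = X / (X_r − X) = 2180 / (9610 − 2180) = 0.2934.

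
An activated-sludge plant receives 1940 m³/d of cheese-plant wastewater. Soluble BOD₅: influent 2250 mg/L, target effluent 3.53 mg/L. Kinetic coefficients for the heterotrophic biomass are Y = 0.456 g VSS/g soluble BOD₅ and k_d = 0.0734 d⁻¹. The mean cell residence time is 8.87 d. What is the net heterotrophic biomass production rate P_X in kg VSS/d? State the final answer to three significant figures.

P_X ≈ 1200 kg VSS/d

Y_obs = Y / (1 + k_d θ_c) = 0.456 / (1 + 0.0734 × 8.87) = 0.456 / 1.651 = 0.2762.
Substrate removed = Q·(S₀ − S) = 1940 m³/d × (2250 − 3.53) g/m³ = 4.36×10^6 g/d = 4358 kg/d.
Net biomass production P_X = Y_obs × Q·(S₀ − S) = 0.2762 × 4358 = 1204 kg VSS/d.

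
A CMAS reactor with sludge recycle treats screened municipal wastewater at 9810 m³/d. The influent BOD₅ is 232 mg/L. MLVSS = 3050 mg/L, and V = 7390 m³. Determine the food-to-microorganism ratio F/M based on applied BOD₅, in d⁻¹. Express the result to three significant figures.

F/M ≈ 0.101 d⁻¹

F/M = applied load / biomass = Q·S₀/(V·X) = 9810 × 232 / (7390 × 3050) = 0.1010 d⁻¹.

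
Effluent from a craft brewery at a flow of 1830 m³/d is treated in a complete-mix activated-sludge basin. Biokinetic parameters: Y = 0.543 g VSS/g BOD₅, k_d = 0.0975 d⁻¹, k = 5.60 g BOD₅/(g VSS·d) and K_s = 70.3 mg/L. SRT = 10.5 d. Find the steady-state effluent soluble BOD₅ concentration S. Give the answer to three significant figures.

S ≈ 4.76 mg/L

From the Monod/SRT balance for a CMAS, S = K_s·(1+k_d θ_c)/[θ_c·(Y k − k_d) − 1] = 70.3 × (1 + 0.0975 × 10.5) / [10.5 × (0.543 × 5.60 − 0.0975) − 1] = 142.3 / 29.90 = 4.757 mg/L.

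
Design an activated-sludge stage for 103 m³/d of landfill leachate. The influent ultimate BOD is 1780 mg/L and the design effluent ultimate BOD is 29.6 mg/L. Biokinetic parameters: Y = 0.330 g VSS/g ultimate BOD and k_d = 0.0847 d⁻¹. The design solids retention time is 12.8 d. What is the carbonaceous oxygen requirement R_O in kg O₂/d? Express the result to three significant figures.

Observed yield with endogenous decay: Y_obs = Y / (1 + k_d·θ_c) = 0.330 / (1 + 0.0847 × 12.8) = 0.330 / 2.084 = 0.1583 g VSS/g ultimate BOD.
Q·(S₀ − S) = 103 × (1780 − 29.6) × 10⁻³ = 180.3 kg/d removed.
P_X = Y_obs·Q·(S₀ − S) = 0.1583 × 180.3 = 28.55 kg VSS/d.
R_O = Q·ΔS − 1.42 P_X = 180.3 − 40.54 = 139.8 kg O₂/d.

R_O ≈ 140 kg O₂/d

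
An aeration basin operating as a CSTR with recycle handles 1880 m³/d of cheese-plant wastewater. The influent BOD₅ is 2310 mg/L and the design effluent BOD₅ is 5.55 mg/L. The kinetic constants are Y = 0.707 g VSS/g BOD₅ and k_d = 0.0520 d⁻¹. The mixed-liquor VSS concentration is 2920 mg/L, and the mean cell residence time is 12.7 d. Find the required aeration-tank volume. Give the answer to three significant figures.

V ≈ 8020 m³

From the SRT design equation V = Y Q (S₀−S) θ_c / [X (1 + k_d θ_c)] = 0.707 × 1880 × (2310 − 5.55) × 12.7 / [2920 × (1 + 0.0520 × 12.7)] = 3.89×10^7 / 4848 = 8023 m³.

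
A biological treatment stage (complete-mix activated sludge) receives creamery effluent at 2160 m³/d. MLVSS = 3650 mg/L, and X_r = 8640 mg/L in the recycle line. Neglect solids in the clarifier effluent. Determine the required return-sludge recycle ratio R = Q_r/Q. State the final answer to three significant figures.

R ≈ 0.731

Mass balance around the secondary clarifier (neglecting effluent solids): R = X / (X_r − X) = 3650 / (8640 − 3650) = 0.7315.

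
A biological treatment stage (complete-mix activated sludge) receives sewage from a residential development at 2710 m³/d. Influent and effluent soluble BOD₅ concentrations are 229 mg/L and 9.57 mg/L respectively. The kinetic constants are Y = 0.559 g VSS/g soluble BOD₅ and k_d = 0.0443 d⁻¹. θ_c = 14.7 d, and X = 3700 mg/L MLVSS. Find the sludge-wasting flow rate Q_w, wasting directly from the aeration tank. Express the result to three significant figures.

Rearranging the biomass balance for a CMAS with decay, V = Y·Q·ΔS·θ_c / [X·(1+k_d θ_c)] = 0.559 × 2710 × (229 − 9.57) × 14.7 / [3700 × (1 + 0.0443 × 14.7)] = 4.89×10^6 / 6109 = 799.8 m³.
With mixed-liquor wasting, θ_c = V/Q_w, so Q_w = V/θ_c = 799.8/14.7 = 54.41 m³/d.

Q_w ≈ 54.4 m³/d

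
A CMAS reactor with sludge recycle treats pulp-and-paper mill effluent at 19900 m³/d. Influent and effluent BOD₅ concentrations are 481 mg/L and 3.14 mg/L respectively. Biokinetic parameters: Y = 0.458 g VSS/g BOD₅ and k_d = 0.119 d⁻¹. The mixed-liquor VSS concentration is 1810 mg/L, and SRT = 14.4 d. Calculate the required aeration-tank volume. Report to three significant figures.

Steady-state biomass mass balance: V·X·(1 + k_d·θ_c) = Y·Q·(S₀ − S)·θ_c, so V = 0.458 × 19900 × (481 − 3.14) × 14.4 / [1810 × (1 + 0.119 × 14.4)] = 6.27×10^7 / 4912 = 12769 m³.

V ≈ 12800 m³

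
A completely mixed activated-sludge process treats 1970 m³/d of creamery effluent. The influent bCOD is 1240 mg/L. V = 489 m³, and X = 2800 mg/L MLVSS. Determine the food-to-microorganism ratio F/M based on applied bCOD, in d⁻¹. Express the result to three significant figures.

Food-to-microorganism ratio F/M = Q S₀ / (V X) = 1970 × 1240 / (489.0 × 2800) = 1.784 d⁻¹.

F/M ≈ 1.78 d⁻¹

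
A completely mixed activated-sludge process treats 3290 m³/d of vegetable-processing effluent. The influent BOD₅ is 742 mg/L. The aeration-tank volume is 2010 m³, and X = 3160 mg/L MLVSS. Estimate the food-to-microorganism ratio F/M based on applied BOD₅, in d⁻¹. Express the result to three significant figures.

F/M ≈ 0.384 d⁻¹

Food-to-microorganism ratio F/M = Q S₀ / (V X) = 3290 × 742 / (2010 × 3160) = 0.3843 d⁻¹.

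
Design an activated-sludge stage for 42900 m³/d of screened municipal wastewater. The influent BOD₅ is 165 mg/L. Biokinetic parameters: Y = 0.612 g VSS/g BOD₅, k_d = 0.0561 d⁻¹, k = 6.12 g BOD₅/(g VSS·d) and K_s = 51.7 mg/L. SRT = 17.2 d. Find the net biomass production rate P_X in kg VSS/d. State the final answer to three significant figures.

From the Monod/SRT balance for a CMAS, S = K_s·(1+k_d θ_c)/[θ_c·(Y k − k_d) − 1] = 51.7 × (1 + 0.0561 × 17.2) / [17.2 × (0.612 × 6.12 − 0.0561) − 1] = 101.6 / 62.46 = 1.627 mg/L.
Y_obs = Y / (1 + k_d θ_c) = 0.612 / (1 + 0.0561 × 17.2) = 0.612 / 1.965 = 0.3115.
ΔS = 165 − 1.63 = 163.4 mg/L, so the substrate removal rate is 42900 × 163.4/1000 = 7009 kg BOD₅/d.
Biomass produced: P_X = Y_obs·Q·ΔS = 0.3115 × 7009 ≈ 2183 kg VSS/d.

P_X ≈ 2180 kg VSS/d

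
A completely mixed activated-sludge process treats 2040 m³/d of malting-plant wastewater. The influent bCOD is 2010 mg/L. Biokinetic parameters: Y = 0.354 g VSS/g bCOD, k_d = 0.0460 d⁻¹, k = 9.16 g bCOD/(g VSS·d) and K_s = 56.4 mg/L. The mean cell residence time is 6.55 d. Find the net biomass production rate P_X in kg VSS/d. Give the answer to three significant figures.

P_X ≈ 1110 kg VSS/d

Effluent substrate depends only on kinetics and SRT: S = K_s(1 + k_d θ_c) / [θ_c(Yk − k_d) − 1] = 56.4 × (1 + 0.0460 × 6.55) / [6.55 × (0.354 × 9.16 − 0.0460) − 1] = 73.39 / 19.94 = 3.681 mg/L.
The observed yield is Y_obs = Y/(1 + k_d·θ_c) = 0.354 / (1 + 0.0460 × 6.55) = 0.354 / 1.301 = 0.2720 g VSS per g bCOD removed.
Mass of bCOD removed per day: Q(S₀ − S) = 2040 × 2006 g/m³ = 4093 kg/d.
P_X = Y_obs · Q(S₀ − S) = 0.2720 × 4093 = 1113 kg VSS/d.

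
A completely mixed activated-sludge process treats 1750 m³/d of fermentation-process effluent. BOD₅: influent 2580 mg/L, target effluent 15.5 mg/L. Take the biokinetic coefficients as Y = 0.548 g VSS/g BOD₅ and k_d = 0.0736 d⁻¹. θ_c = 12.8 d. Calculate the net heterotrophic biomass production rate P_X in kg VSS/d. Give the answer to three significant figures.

P_X ≈ 1270 kg VSS/d

Observed yield with endogenous decay: Y_obs = Y / (1 + k_d·θ_c) = 0.548 / (1 + 0.0736 × 12.8) = 0.548 / 1.942 = 0.2822 g VSS/g BOD₅.
Substrate removed = Q·(S₀ − S) = 1750 m³/d × (2580 − 15.5) g/m³ = 4.49×10^6 g/d = 4488 kg/d.
So the net sludge growth is P_X = 0.2822 × 4488 = 1266 kg VSS/d.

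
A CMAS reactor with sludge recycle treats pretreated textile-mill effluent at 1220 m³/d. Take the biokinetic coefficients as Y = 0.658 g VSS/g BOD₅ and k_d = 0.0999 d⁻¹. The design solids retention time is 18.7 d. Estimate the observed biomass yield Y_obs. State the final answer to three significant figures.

Y_obs = Y / (1 + k_d θ_c) = 0.658 / (1 + 0.0999 × 18.7) = 0.658 / 2.868 = 0.2294.

Y_obs ≈ 0.229 g VSS/g BOD₅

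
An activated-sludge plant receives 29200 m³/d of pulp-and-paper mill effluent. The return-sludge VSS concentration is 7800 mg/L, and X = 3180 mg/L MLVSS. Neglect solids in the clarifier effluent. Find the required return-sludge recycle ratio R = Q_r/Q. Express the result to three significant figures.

Mass balance around the secondary clarifier (neglecting effluent solids): R = X / (X_r − X) = 3180 / (7800 − 3180) = 0.6883.

R ≈ 0.688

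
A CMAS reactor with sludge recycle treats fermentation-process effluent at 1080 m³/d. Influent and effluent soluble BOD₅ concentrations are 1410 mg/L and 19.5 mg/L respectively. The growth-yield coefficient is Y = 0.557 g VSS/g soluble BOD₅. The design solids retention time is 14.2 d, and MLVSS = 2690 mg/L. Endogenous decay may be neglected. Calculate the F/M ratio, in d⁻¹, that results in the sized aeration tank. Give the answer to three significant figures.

F/M ≈ 0.128 d⁻¹

V·X = Y·Q·ΔS·θ_c gives V = 0.557 × 1080 × (1410 − 19.5) × 14.2 / 2690 = 4416 m³.
F/M = applied load / biomass = Q·S₀/(V·X) = 1080 × 1410 / (4416 × 2690) = 0.1282 d⁻¹.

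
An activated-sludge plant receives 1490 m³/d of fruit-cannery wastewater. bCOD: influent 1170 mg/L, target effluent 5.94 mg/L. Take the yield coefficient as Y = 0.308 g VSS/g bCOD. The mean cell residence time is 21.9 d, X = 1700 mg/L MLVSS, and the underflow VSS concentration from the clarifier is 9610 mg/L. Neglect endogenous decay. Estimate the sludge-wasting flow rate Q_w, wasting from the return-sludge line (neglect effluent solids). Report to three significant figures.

Biomass mass balance (decay neglected): V·X = Y·Q·(S₀ − S)·θ_c, so V = 0.308 × 1490 × (1170 − 5.94) × 21.9 / 1700 = 6882 m³.
Wasting from the return line (neglecting effluent solids): Q_w = V·X / (θ_c·X_r) = 6882 × 1700 / (21.9 × 9610) = 55.59 m³/d.

Q_w ≈ 55.6 m³/d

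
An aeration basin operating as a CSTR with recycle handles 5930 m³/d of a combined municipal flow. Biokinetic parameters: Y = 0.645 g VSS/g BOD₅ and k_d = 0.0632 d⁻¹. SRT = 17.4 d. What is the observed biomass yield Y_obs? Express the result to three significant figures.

Y_obs ≈ 0.307 g VSS/g BOD₅

Correct the yield for decay: Y_obs = Y/(1 + k_d θ_c) = 0.645 / (1 + 0.0632 × 17.4) = 0.645 / 2.100 = 0.3072.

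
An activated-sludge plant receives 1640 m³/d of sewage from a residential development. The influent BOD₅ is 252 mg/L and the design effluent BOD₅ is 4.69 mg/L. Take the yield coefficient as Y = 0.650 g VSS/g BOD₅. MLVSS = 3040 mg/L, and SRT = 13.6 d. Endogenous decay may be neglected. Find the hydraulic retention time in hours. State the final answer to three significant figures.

τ ≈ 17.3 h

With k_d = 0 the design equation reduces to V = Y Q (S₀−S) θ_c / X = 0.650 × 1640 × (252 − 4.69) × 13.6 / 3040 = 1179 m³.
τ = V/Q = 1179/1640 = 0.7192 d, or 17.26 h.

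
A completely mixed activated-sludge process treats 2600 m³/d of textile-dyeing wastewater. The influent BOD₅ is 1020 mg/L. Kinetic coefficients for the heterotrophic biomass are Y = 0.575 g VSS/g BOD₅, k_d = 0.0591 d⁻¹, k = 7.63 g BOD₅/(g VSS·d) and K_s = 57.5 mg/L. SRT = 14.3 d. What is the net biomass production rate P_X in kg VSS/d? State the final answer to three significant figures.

P_X ≈ 825 kg VSS/d

From the Monod/SRT balance for a CMAS, S = K_s·(1+k_d θ_c)/[θ_c·(Y k − k_d) − 1] = 57.5 × (1 + 0.0591 × 14.3) / [14.3 × (0.575 × 7.63 − 0.0591) − 1] = 106.1 / 60.89 = 1.742 mg/L.
The observed yield is Y_obs = Y/(1 + k_d·θ_c) = 0.575 / (1 + 0.0591 × 14.3) = 0.575 / 1.845 = 0.3116 g VSS per g BOD₅ removed.
Q·(S₀ − S) = 2600 × (1020 − 1.74) × 10⁻³ = 2647 kg/d removed.
P_X = Y_obs · Q(S₀ − S) = 0.3116 × 2647 = 825.0 kg VSS/d.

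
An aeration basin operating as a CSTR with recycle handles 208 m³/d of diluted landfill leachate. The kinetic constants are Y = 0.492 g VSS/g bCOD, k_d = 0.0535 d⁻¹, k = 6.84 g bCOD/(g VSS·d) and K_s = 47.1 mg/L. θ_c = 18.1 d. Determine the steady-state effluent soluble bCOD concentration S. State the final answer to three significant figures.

For a completely mixed reactor with recycle the Lawrence–McCarty relation gives S = K_s·(1 + k_d·θ_c) / [θ_c·(Y·k − k_d) − 1] = 47.1 × (1 + 0.0535 × 18.1) / [18.1 × (0.492 × 6.84 − 0.0535) − 1] = 92.71 / 58.94 = 1.573 mg/L.

S ≈ 1.57 mg/L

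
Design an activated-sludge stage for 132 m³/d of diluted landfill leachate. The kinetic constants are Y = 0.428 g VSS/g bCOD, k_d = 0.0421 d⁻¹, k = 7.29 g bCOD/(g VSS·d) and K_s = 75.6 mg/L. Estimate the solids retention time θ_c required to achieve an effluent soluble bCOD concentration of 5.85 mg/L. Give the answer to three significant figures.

θ_c ≈ 5.49 d

From 1/θ_c = Y·k·S/(K_s + S) − k_d: Y·k·S/(K_s+S) = 0.428 × 7.29 × 5.85 / (75.6 + 5.85) = 0.2241 d⁻¹.
1/θ_c = 0.2241 − 0.0421 = 0.1820 d⁻¹, so θ_c = 5.495 d.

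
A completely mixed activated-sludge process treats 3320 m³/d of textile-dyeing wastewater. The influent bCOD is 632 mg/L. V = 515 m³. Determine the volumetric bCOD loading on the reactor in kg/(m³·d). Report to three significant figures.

Applied bCOD load per unit volume = Q·S₀/V = (3320 × 632/1000)/515.0 = 4.074 kg bCOD·m⁻³·d⁻¹.

L_v ≈ 4.07 kg bCOD/(m³·d)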